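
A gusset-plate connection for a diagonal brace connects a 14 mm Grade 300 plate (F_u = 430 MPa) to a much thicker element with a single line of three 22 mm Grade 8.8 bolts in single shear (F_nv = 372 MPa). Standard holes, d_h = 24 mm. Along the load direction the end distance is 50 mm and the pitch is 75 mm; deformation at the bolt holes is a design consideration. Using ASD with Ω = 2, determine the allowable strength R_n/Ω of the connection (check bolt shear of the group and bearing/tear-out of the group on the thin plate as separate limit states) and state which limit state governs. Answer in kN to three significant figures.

Bolt shear: A_b = π·22²/4 = 380.1 mm²; R_n = 372 × 380.1 × 3 × 1 / 1000 = 424.2 kN → 424.2 / 2 = 212 kN.
Bearing (1.2 l_c t F_u ≤ 2.4 d t F_u): upper limit = 2.4·22·14·430 / 1000 = 317.9 kN.
  Edge l_c = 50 − 24/2 = 38 → r_n = 274.5 kN; interior l_c = 75 − 24 = 51 → r_n = 317.9 kN.
  R_n,bearing = 1·274.5 + 2·317.9 = 910.2 kN → 910.2 / 2 = 455 kN.
Bolt shear governs: 212 kN.

212 kN (bolt shear governs)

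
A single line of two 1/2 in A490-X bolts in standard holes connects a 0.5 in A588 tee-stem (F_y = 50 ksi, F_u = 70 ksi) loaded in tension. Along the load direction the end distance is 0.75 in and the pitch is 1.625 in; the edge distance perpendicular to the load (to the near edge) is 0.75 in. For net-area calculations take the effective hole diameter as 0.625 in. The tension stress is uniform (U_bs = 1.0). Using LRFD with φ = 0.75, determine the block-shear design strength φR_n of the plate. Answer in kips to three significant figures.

34.1 kips

Shear plane L_v = 0.75 + 1·1.625 = 2.375 in; A_gv = 2.375 × 0.5 = 1.188 in².
A_nv = (2.375 − 1.5·0.625) × 0.5 = 0.7188 in².
A_nt = (0.75 − 0.5·0.625) × 0.5 = 0.2188 in².
0.6 F_u A_nv = 30.19 kips; 0.6 F_y A_gv = 35.62 kips → shear rupture governs the shear term.
R_n = 30.19 + 1.0 × 70 × 0.2188 = 45.5 kips.
Design strength φR_n = 0.75 × 45.5 = 34.1 kips.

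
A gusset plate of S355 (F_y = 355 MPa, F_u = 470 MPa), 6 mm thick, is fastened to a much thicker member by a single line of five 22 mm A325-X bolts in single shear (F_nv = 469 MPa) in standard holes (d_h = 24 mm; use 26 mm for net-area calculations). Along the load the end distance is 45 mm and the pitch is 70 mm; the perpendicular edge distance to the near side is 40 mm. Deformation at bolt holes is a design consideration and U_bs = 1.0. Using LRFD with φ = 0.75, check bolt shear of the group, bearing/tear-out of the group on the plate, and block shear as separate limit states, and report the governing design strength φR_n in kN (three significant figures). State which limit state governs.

Bolt shear: A_b = π·22²/4 = 380.1 mm²; R_n = 469 × 380.1 × 5 × 1 / 1000 = 891.4 kN → 0.75 × 891.4 = 669 kN.
Bearing: edge l_c = 33, r_n = 111.7 kN; interior l_c = 46, r_n = 148.9 kN; R_n = 111.7 + 4·148.9 = 707.3 kN → 530 kN.
Block shear: A_gv = 1950, A_nv = 1248, A_nt = 162 mm²; R_n = min(0.6F_uA_nv, 0.6F_yA_gv) + U_bs·F_u·A_nt = 428.1 kN → 321 kN.
Block shear governs: 321 kN.

321 kN (block shear governs)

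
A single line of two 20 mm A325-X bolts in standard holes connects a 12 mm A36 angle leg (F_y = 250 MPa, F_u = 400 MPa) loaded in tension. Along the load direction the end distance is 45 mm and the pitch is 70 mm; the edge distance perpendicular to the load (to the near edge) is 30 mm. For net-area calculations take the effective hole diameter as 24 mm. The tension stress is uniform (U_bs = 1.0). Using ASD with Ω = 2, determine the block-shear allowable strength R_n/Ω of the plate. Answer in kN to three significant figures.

Shear plane L_v = 45 + 1·70 = 115 mm; A_gv = 115 × 12 = 1380 mm².
A_nv = (115 − 1.5·24) × 12 = 948 mm².
A_nt = (30 − 0.5·24) × 12 = 216 mm².
0.6 F_u A_nv = 227.5 kN; 0.6 F_y A_gv = 207 kN → shear yielding governs the shear term.
R_n = 207 + 1.0 × 400 × 216 / 1000 = 293.4 kN.
Allowable strength R_n/Ω = 293.4 / 2 = 147 kN.

147 kN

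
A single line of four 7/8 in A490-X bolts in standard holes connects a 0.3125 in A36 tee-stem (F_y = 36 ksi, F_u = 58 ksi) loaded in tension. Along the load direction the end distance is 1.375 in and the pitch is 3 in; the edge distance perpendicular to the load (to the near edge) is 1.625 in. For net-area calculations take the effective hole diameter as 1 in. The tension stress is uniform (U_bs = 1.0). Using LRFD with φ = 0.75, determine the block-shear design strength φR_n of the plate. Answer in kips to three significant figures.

Shear plane L_v = 1.375 + 3·3 = 10.38 in; A_gv = 10.38 × 0.3125 = 3.242 in².
A_nv = (10.38 − 3.5·1) × 0.3125 = 2.148 in².
A_nt = (1.625 − 0.5·1) × 0.3125 = 0.3516 in².
0.6 F_u A_nv = 74.77 kips; 0.6 F_y A_gv = 70.03 kips → shear yielding governs the shear term.
R_n = 70.03 + 1.0 × 58 × 0.3516 = 90.42 kips.
Design strength φR_n = 0.75 × 90.42 = 67.8 kips.

67.8 kips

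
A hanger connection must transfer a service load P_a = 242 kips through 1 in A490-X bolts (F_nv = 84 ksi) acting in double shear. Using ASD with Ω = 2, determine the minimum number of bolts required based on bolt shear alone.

4 bolts

A_b = π·1²/4 = 0.7854 in².
Per-bolt allowable strength R_n/Ω = 84 × 0.7854 × 2 / 2 = 65.97 kips.
n ≥ 242 / 65.97 = 3.668 → use 4 bolts.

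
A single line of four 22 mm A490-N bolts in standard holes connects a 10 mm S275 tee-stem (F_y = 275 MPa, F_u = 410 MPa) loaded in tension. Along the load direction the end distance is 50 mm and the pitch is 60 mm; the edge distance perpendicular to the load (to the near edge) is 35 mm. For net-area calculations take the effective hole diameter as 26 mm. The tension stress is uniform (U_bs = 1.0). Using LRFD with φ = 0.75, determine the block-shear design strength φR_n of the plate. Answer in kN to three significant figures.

Shear plane L_v = 50 + 3·60 = 230 mm; A_gv = 230 × 10 = 2300 mm².
A_nv = (230 − 3.5·26) × 10 = 1390 mm².
A_nt = (35 − 0.5·26) × 10 = 220 mm².
0.6 F_u A_nv = 341.9 kN; 0.6 F_y A_gv = 379.5 kN → shear rupture governs the shear term.
R_n = 341.9 + 1.0 × 410 × 220 / 1000 = 432.1 kN.
Design strength φR_n = 0.75 × 432.1 = 324 kN.

324 kN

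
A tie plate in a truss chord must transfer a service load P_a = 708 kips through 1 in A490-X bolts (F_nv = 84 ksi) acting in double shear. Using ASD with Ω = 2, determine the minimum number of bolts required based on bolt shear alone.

A_b = π·1²/4 = 0.7854 in².
Per-bolt allowable strength R_n/Ω = 84 × 0.7854 × 2 / 2 = 65.97 kips.
n ≥ 708 / 65.97 = 10.73 → use 11 bolts.

11 bolts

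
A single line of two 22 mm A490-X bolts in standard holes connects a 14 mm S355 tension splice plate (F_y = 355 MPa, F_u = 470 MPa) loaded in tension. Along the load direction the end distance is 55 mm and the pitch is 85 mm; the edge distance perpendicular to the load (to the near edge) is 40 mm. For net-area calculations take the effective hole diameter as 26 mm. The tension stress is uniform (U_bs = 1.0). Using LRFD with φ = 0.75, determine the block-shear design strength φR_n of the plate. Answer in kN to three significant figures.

432 kN

Shear plane L_v = 55 + 1·85 = 140 mm; A_gv = 140 × 14 = 1960 mm².
A_nv = (140 − 1.5·26) × 14 = 1414 mm².
A_nt = (40 − 0.5·26) × 14 = 378 mm².
0.6 F_u A_nv = 398.7 kN; 0.6 F_y A_gv = 417.5 kN → shear rupture governs the shear term.
R_n = 398.7 + 1.0 × 470 × 378 / 1000 = 576.4 kN.
Design strength φR_n = 0.75 × 576.4 = 432 kN.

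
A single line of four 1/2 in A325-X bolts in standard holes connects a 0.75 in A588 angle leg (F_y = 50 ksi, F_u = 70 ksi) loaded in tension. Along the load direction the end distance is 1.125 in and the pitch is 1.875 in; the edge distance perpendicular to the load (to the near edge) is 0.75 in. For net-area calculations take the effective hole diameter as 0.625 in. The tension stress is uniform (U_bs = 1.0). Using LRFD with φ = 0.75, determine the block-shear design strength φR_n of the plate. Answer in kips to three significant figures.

Shear plane L_v = 1.125 + 3·1.875 = 6.75 in; A_gv = 6.75 × 0.75 = 5.062 in².
A_nv = (6.75 − 3.5·0.625) × 0.75 = 3.422 in².
A_nt = (0.75 − 0.5·0.625) × 0.75 = 0.3281 in².
0.6 F_u A_nv = 143.7 kips; 0.6 F_y A_gv = 151.9 kips → shear rupture governs the shear term.
R_n = 143.7 + 1.0 × 70 × 0.3281 = 166.7 kips.
Design strength φR_n = 0.75 × 166.7 = 125 kips.

125 kips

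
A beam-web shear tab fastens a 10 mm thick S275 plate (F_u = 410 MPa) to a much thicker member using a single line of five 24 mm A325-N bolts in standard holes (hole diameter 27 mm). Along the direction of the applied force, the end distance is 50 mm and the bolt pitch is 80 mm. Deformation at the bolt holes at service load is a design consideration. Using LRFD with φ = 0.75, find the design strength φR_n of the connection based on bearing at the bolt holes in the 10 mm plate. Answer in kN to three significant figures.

843 kN

Per bolt r_n = 1.2 l_c t F_u ≤ 2.4 d t F_u; upper limit = 2.4 × 24 × 10 × 410 / 1000 = 236.2 kN.
Edge bolt: l_c = 50 − 27/2 = 36.5 mm → 1.2 × 36.5 × 10 × 410 / 1000 = 179.6 → r_n = 179.6 kN.
Interior bolts: l_c = 80 − 27 = 53 mm → 1.2 × 53 × 10 × 410 / 1000 = 260.8 → r_n = 236.2 kN.
R_n = 1 × 179.6 + 4 × 236.2 = 1124 kN.
Design strength φR_n = 0.75 × 1124 = 843 kN.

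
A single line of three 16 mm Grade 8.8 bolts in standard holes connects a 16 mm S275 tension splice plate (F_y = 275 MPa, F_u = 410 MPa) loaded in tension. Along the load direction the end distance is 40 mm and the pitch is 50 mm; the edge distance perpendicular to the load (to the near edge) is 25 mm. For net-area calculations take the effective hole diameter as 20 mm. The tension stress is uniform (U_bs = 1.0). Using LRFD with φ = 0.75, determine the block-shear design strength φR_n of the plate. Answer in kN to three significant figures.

Shear plane L_v = 40 + 2·50 = 140 mm; A_gv = 140 × 16 = 2240 mm².
A_nv = (140 − 2.5·20) × 16 = 1440 mm².
A_nt = (25 − 0.5·20) × 16 = 240 mm².
0.6 F_u A_nv = 354.2 kN; 0.6 F_y A_gv = 369.6 kN → shear rupture governs the shear term.
R_n = 354.2 + 1.0 × 410 × 240 / 1000 = 452.6 kN.
Design strength φR_n = 0.75 × 452.6 = 339 kN.

339 kN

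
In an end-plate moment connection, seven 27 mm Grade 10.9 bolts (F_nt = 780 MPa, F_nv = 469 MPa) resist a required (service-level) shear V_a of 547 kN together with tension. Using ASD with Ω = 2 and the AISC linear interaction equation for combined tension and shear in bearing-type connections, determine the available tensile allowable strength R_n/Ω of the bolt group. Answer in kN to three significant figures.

1120 kN

A_b = π·27²/4 = 572.6 mm²; f_rv = 547 × 1000 / (7 × 572.6) = 136.5 MPa.
F'_nt = 1.3 F_nt − (Ω F_nt / F_nv) f_rv = 1.3·780 − (2·780/469)·136.5 = 560 MPa, capped at F_nt → F'_nt = 560 MPa.
R_n = F'_nt · A_b · n = 560 × 572.6 × 7 / 1000 = 2245 kN.
Allowable strength R_n/Ω = 2245 / 2 = 1120 kN.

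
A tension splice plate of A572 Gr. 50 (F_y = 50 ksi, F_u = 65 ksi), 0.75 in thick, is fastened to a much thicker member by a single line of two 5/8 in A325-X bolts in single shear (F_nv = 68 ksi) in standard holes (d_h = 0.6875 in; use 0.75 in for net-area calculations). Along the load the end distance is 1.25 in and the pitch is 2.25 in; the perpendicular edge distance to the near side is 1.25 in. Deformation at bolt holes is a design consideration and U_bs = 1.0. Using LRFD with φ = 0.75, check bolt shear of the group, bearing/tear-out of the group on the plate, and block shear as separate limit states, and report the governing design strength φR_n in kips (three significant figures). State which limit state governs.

Bolt shear: A_b = π·0.625²/4 = 0.3068 in²; R_n = 68 × 0.3068 × 2 × 1 = 41.72 kips → 0.75 × 41.72 = 31.3 kips.
Bearing: edge l_c = 0.9062, r_n = 53.02 kips; interior l_c = 1.562, r_n = 73.12 kips; R_n = 53.02 + 1·73.12 = 126.1 kips → 94.6 kips.
Block shear: A_gv = 2.625, A_nv = 1.781, A_nt = 0.6562 in²; R_n = min(0.6F_uA_nv, 0.6F_yA_gv) + U_bs·F_u·A_nt = 112.1 kips → 84.1 kips.
Bolt shear governs: 31.3 kips.

31.3 kips (bolt shear governs)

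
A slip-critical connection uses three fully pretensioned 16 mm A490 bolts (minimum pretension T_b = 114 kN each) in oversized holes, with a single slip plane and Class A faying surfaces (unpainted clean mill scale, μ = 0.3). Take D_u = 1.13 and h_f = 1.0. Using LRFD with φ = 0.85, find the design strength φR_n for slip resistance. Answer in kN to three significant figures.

98.5 kN

R_n = μ · D_u · h_f · T_b · n_s · n_b = 0.3 × 1.13 × 1.0 × 114 × 1 × 3 = 115.9 kN.
Design strength φR_n = 0.85 × 115.9 = 98.5 kN.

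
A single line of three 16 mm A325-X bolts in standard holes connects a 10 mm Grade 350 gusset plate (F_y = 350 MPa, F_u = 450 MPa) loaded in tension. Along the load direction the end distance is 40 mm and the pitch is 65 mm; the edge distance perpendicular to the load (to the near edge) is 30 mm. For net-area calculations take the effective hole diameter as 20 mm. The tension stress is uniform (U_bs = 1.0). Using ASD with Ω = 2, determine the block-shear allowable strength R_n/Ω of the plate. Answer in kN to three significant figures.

207 kN

Shear plane L_v = 40 + 2·65 = 170 mm; A_gv = 170 × 10 = 1700 mm².
A_nv = (170 − 2.5·20) × 10 = 1200 mm².
A_nt = (30 − 0.5·20) × 10 = 200 mm².
0.6 F_u A_nv = 324 kN; 0.6 F_y A_gv = 357 kN → shear rupture governs the shear term.
R_n = 324 + 1.0 × 450 × 200 / 1000 = 414 kN.
Allowable strength R_n/Ω = 414 / 2 = 207 kN.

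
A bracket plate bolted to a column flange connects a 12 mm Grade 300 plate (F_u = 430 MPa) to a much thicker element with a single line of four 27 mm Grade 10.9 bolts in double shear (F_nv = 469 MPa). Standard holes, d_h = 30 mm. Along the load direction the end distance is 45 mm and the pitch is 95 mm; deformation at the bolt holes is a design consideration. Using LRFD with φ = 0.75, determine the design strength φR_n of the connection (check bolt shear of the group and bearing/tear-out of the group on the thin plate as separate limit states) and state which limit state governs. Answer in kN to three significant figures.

892 kN (bearing governs)

Bolt shear: A_b = π·27²/4 = 572.6 mm²; R_n = 469 × 572.6 × 4 × 2 / 1000 = 2148 kN → 0.75 × 2148 = 1610 kN.
Bearing (1.2 l_c t F_u ≤ 2.4 d t F_u): upper limit = 2.4·27·12·430 / 1000 = 334.4 kN.
  Edge l_c = 45 − 30/2 = 30 → r_n = 185.8 kN; interior l_c = 95 − 30 = 65 → r_n = 334.4 kN.
  R_n,bearing = 1·185.8 + 3·334.4 = 1189 kN → 0.75 × 1189 = 892 kN.
Bearing governs: 892 kN.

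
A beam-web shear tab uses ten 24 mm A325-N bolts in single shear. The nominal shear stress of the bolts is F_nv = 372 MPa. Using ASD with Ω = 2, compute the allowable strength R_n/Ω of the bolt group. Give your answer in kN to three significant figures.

A_b = π × 24² / 4 = 452.4 mm².
R_n = F_nv · A_b · n · n_s = 372 × 452.4 × 10 × 1 / 1000 = 1683 kN.
Allowable strength R_n/Ω = 1683 / 2 = 841 kN.

841 kN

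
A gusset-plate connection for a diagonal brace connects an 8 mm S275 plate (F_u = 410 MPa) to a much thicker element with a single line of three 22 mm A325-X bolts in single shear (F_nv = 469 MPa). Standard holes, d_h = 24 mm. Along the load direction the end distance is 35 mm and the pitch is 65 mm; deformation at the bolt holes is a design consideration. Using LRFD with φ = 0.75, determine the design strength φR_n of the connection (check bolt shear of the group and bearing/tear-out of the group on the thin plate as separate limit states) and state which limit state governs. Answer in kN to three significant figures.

Bolt shear: A_b = π·22²/4 = 380.1 mm²; R_n = 469 × 380.1 × 3 × 1 / 1000 = 534.8 kN → 0.75 × 534.8 = 401 kN.
Bearing (1.2 l_c t F_u ≤ 2.4 d t F_u): upper limit = 2.4·22·8·410 / 1000 = 173.2 kN.
  Edge l_c = 35 − 24/2 = 23 → r_n = 90.53 kN; interior l_c = 65 − 24 = 41 → r_n = 161.4 kN.
  R_n,bearing = 1·90.53 + 2·161.4 = 413.3 kN → 0.75 × 413.3 = 310 kN.
Bearing governs: 310 kN.

310 kN (bearing governs)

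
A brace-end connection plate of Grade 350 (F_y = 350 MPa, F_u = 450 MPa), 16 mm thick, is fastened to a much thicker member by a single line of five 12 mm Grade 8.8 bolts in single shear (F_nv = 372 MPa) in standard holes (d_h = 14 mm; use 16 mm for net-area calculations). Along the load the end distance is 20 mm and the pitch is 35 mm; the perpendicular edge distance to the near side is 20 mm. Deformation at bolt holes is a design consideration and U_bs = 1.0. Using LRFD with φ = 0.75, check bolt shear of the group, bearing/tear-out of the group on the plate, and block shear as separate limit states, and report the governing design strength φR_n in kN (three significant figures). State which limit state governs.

Bolt shear: A_b = π·12²/4 = 113.1 mm²; R_n = 372 × 113.1 × 5 × 1 / 1000 = 210.4 kN → 0.75 × 210.4 = 158 kN.
Bearing: edge l_c = 13, r_n = 112.3 kN; interior l_c = 21, r_n = 181.4 kN; R_n = 112.3 + 4·181.4 = 838.1 kN → 629 kN.
Block shear: A_gv = 2560, A_nv = 1408, A_nt = 192 mm²; R_n = min(0.6F_uA_nv, 0.6F_yA_gv) + U_bs·F_u·A_nt = 466.6 kN → 350 kN.
Bolt shear governs: 158 kN.

158 kN (bolt shear governs)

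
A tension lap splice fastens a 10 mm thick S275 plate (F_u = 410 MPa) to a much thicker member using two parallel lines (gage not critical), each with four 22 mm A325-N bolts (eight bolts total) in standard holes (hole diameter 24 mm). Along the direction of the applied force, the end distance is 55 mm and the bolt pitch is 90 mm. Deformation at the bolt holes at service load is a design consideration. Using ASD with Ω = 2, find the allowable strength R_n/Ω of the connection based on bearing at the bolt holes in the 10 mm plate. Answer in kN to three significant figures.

Per bolt r_n = 1.2 l_c t F_u ≤ 2.4 d t F_u; upper limit = 2.4 × 22 × 10 × 410 / 1000 = 216.5 kN.
Edge bolt: l_c = 55 − 24/2 = 43 mm → 1.2 × 43 × 10 × 410 / 1000 = 211.6 → r_n = 211.6 kN.
Interior bolts: l_c = 90 − 24 = 66 mm → 1.2 × 66 × 10 × 410 / 1000 = 324.7 → r_n = 216.5 kN.
R_n = 2 × 211.6 + 6 × 216.5 = 1722 kN.
Allowable strength R_n/Ω = 1722 / 2 = 861 kN.

861 kN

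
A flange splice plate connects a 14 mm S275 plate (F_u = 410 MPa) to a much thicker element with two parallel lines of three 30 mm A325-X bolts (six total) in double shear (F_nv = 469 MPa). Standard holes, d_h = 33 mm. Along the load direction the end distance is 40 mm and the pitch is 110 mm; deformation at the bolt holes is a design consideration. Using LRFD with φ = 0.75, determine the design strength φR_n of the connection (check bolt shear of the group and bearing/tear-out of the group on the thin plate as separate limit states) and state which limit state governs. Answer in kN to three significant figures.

Bolt shear: A_b = π·30²/4 = 706.9 mm²; R_n = 469 × 706.9 × 6 × 2 / 1000 = 3978 kN → 0.75 × 3978 = 2980 kN.
Bearing (1.2 l_c t F_u ≤ 2.4 d t F_u): upper limit = 2.4·30·14·410 / 1000 = 413.3 kN.
  Edge l_c = 40 − 33/2 = 23.5 → r_n = 161.9 kN; interior l_c = 110 − 33 = 77 → r_n = 413.3 kN.
  R_n,bearing = 2·161.9 + 4·413.3 = 1977 kN → 0.75 × 1977 = 1480 kN.
Bearing governs: 1480 kN.

1480 kN (bearing governs)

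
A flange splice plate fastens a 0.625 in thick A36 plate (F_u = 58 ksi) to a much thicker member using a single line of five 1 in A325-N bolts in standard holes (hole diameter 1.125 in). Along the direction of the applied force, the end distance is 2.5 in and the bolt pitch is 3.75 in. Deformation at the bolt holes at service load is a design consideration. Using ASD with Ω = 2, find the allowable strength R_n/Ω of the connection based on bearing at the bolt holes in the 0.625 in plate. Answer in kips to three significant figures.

Per bolt r_n = 1.2 l_c t F_u ≤ 2.4 d t F_u; upper limit = 2.4 × 1 × 0.625 × 58 = 87 kips.
Edge bolt: l_c = 2.5 − 1.125/2 = 1.938 in → 1.2 × 1.938 × 0.625 × 58 = 84.28 → r_n = 84.28 kips.
Interior bolts: l_c = 3.75 − 1.125 = 2.625 in → 1.2 × 2.625 × 0.625 × 58 = 114.2 → r_n = 87 kips.
R_n = 1 × 84.28 + 4 × 87 = 432.3 kips.
Allowable strength R_n/Ω = 432.3 / 2 = 216 kips.

216 kips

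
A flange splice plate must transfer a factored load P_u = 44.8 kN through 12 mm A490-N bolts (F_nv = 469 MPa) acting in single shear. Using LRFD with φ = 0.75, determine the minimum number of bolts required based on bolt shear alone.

A_b = π·12²/4 = 113.1 mm².
Per-bolt design strength φR_n = 0.75 × 469 × 113.1 × 1 / 1000 = 39.78 kN.
n ≥ 44.8 / 39.78 = 1.126 → use 2 bolts.

2 bolts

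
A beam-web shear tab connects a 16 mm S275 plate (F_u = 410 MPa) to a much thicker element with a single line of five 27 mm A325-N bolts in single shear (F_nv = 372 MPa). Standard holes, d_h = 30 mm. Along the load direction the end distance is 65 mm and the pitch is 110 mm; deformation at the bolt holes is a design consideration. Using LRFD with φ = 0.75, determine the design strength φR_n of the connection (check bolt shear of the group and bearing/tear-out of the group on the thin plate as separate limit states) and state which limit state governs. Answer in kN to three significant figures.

799 kN (bolt shear governs)

Bolt shear: A_b = π·27²/4 = 572.6 mm²; R_n = 372 × 572.6 × 5 × 1 / 1000 = 1065 kN → 0.75 × 1065 = 799 kN.
Bearing (1.2 l_c t F_u ≤ 2.4 d t F_u): upper limit = 2.4·27·16·410 / 1000 = 425.1 kN.
  Edge l_c = 65 − 30/2 = 50 → r_n = 393.6 kN; interior l_c = 110 − 30 = 80 → r_n = 425.1 kN.
  R_n,bearing = 1·393.6 + 4·425.1 = 2094 kN → 0.75 × 2094 = 1570 kN.
Bolt shear governs: 799 kN.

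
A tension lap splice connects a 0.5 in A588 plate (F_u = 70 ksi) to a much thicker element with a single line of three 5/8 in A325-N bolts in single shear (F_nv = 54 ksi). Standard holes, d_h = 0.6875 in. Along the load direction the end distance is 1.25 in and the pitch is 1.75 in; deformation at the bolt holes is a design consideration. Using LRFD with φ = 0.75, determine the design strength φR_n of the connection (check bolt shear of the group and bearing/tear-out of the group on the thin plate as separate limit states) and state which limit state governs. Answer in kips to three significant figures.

Bolt shear: A_b = π·0.625²/4 = 0.3068 in²; R_n = 54 × 0.3068 × 3 × 1 = 49.7 kips → 0.75 × 49.7 = 37.3 kips.
Bearing (1.2 l_c t F_u ≤ 2.4 d t F_u): upper limit = 2.4·0.625·0.5·70 = 52.5 kips.
  Edge l_c = 1.25 − 0.6875/2 = 0.9062 → r_n = 38.06 kips; interior l_c = 1.75 − 0.6875 = 1.062 → r_n = 44.62 kips.
  R_n,bearing = 1·38.06 + 2·44.62 = 127.3 kips → 0.75 × 127.3 = 95.5 kips.
Bolt shear governs: 37.3 kips.

37.3 kips (bolt shear governs)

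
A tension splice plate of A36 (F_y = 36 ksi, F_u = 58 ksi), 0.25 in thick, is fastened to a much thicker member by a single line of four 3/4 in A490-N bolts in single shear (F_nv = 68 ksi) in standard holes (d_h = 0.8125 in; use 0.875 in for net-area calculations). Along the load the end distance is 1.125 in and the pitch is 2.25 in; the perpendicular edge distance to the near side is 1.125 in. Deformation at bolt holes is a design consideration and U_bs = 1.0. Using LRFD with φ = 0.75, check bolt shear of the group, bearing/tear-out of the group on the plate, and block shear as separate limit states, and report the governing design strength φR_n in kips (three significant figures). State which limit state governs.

Bolt shear: A_b = π·0.75²/4 = 0.4418 in²; R_n = 68 × 0.4418 × 4 × 1 = 120.2 kips → 0.75 × 120.2 = 90.1 kips.
Bearing: edge l_c = 0.7188, r_n = 12.51 kips; interior l_c = 1.438, r_n = 25.01 kips; R_n = 12.51 + 3·25.01 = 87.54 kips → 65.7 kips.
Block shear: A_gv = 1.969, A_nv = 1.203, A_nt = 0.1719 in²; R_n = min(0.6F_uA_nv, 0.6F_yA_gv) + U_bs·F_u·A_nt = 51.84 kips → 38.9 kips.
Block shear governs: 38.9 kips.

38.9 kips (block shear governs)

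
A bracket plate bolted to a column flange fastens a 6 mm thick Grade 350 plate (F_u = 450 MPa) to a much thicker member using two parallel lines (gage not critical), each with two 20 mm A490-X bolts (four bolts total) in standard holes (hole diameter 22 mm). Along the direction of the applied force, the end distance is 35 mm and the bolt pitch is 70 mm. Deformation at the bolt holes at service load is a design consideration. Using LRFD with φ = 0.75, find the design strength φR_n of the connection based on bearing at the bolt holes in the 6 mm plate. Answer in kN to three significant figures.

311 kN

Per bolt r_n = 1.2 l_c t F_u ≤ 2.4 d t F_u; upper limit = 2.4 × 20 × 6 × 450 / 1000 = 129.6 kN.
Edge bolt: l_c = 35 − 22/2 = 24 mm → 1.2 × 24 × 6 × 450 / 1000 = 77.76 → r_n = 77.76 kN.
Interior bolts: l_c = 70 − 22 = 48 mm → 1.2 × 48 × 6 × 450 / 1000 = 155.5 → r_n = 129.6 kN.
R_n = 2 × 77.76 + 2 × 129.6 = 414.7 kN.
Design strength φR_n = 0.75 × 414.7 = 311 kN.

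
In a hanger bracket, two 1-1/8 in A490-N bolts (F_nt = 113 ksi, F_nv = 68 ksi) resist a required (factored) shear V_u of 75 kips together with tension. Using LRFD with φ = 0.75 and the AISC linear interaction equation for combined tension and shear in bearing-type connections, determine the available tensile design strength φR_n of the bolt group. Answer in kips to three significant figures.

94.4 kips

A_b = π·1.125²/4 = 0.994 in²; f_rv = 75 / (2 × 0.994) = 37.73 ksi.
F'_nt = 1.3 F_nt − (F_nt / φF_nv) f_rv = 1.3·113 − (113/(0.75·68))·37.73 = 63.31 ksi, capped at F_nt → F'_nt = 63.31 ksi.
R_n = F'_nt · A_b · n = 63.31 × 0.994 × 2 = 125.9 kips.
Design strength φR_n = 0.75 × 125.9 = 94.4 kips.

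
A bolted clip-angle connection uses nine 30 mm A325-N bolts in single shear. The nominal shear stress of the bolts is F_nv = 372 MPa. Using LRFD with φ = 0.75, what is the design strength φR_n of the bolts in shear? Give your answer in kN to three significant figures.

A_b = π × 30² / 4 = 706.9 mm².
R_n = F_nv · A_b · n · n_s = 372 × 706.9 × 9 × 1 / 1000 = 2367 kN.
Design strength φR_n = 0.75 × 2367 = 1770 kN.

1770 kN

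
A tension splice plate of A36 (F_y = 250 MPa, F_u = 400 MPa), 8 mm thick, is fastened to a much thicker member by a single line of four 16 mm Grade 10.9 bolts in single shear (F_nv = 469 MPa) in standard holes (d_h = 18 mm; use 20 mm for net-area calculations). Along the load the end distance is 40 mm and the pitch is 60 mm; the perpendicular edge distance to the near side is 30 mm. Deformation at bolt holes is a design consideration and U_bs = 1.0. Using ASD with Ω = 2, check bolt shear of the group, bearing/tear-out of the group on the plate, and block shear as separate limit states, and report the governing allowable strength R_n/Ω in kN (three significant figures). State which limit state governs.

Bolt shear: A_b = π·16²/4 = 201.1 mm²; R_n = 469 × 201.1 × 4 × 1 / 1000 = 377.2 kN → 377.2 / 2 = 189 kN.
Bearing: edge l_c = 31, r_n = 119 kN; interior l_c = 42, r_n = 122.9 kN; R_n = 119 + 3·122.9 = 487.7 kN → 244 kN.
Block shear: A_gv = 1760, A_nv = 1200, A_nt = 160 mm²; R_n = min(0.6F_uA_nv, 0.6F_yA_gv) + U_bs·F_u·A_nt = 328 kN → 164 kN.
Block shear governs: 164 kN.

164 kN (block shear governs)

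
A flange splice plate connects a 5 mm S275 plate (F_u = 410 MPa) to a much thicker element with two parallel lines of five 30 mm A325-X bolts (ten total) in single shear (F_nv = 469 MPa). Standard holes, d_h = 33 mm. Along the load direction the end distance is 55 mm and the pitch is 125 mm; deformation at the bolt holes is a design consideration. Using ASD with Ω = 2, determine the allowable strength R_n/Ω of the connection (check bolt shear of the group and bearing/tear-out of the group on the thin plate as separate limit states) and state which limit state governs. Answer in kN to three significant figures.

685 kN (bearing governs)

Bolt shear: A_b = π·30²/4 = 706.9 mm²; R_n = 469 × 706.9 × 10 × 1 / 1000 = 3315 kN → 3315 / 2 = 1660 kN.
Bearing (1.2 l_c t F_u ≤ 2.4 d t F_u): upper limit = 2.4·30·5·410 / 1000 = 147.6 kN.
  Edge l_c = 55 − 33/2 = 38.5 → r_n = 94.71 kN; interior l_c = 125 − 33 = 92 → r_n = 147.6 kN.
  R_n,bearing = 2·94.71 + 8·147.6 = 1370 kN → 1370 / 2 = 685 kN.
Bearing governs: 685 kN.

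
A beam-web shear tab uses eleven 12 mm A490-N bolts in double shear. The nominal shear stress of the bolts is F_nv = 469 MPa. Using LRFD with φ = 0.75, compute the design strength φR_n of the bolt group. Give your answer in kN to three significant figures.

A_b = π × 12² / 4 = 113.1 mm².
R_n = F_nv · A_b · n · n_s = 469 × 113.1 × 11 × 2 / 1000 = 1167 kN.
Design strength φR_n = 0.75 × 1167 = 875 kN.

875 kN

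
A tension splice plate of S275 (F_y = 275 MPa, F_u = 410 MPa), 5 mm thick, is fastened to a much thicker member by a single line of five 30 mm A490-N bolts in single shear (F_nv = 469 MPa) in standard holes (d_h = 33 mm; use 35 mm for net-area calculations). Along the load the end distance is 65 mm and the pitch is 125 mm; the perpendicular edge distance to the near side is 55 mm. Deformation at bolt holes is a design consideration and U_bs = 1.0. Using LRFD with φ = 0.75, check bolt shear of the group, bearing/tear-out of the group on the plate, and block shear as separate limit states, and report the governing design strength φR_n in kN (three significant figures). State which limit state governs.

Bolt shear: A_b = π·30²/4 = 706.9 mm²; R_n = 469 × 706.9 × 5 × 1 / 1000 = 1658 kN → 0.75 × 1658 = 1240 kN.
Bearing: edge l_c = 48.5, r_n = 119.3 kN; interior l_c = 92, r_n = 147.6 kN; R_n = 119.3 + 4·147.6 = 709.7 kN → 532 kN.
Block shear: A_gv = 2825, A_nv = 2038, A_nt = 187.5 mm²; R_n = min(0.6F_uA_nv, 0.6F_yA_gv) + U_bs·F_u·A_nt = 543 kN → 407 kN.
Block shear governs: 407 kN.

407 kN (block shear governs)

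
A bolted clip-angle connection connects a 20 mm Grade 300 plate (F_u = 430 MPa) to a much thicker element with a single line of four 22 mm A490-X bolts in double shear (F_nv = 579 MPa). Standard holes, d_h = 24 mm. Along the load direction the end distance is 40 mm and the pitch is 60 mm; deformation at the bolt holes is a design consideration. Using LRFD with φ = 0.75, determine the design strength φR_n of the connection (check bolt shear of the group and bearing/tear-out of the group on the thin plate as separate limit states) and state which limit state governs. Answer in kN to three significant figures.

1050 kN (bearing governs)

Bolt shear: A_b = π·22²/4 = 380.1 mm²; R_n = 579 × 380.1 × 4 × 2 / 1000 = 1761 kN → 0.75 × 1761 = 1320 kN.
Bearing (1.2 l_c t F_u ≤ 2.4 d t F_u): upper limit = 2.4·22·20·430 / 1000 = 454.1 kN.
  Edge l_c = 40 − 24/2 = 28 → r_n = 289 kN; interior l_c = 60 − 24 = 36 → r_n = 371.5 kN.
  R_n,bearing = 1·289 + 3·371.5 = 1404 kN → 0.75 × 1404 = 1050 kN.
Bearing governs: 1050 kN.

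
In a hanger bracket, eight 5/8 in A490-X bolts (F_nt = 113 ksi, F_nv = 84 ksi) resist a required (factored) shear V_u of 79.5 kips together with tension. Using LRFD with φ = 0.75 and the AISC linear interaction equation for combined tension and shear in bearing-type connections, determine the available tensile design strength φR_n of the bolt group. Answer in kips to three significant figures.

A_b = π·0.625²/4 = 0.3068 in²; f_rv = 79.5 / (8 × 0.3068) = 32.39 ksi.
F'_nt = 1.3 F_nt − (F_nt / φF_nv) f_rv = 1.3·113 − (113/(0.75·84))·32.39 = 88.8 ksi, capped at F_nt → F'_nt = 88.8 ksi.
R_n = F'_nt · A_b · n = 88.8 × 0.3068 × 8 = 218 kips.
Design strength φR_n = 0.75 × 218 = 163 kips.

163 kips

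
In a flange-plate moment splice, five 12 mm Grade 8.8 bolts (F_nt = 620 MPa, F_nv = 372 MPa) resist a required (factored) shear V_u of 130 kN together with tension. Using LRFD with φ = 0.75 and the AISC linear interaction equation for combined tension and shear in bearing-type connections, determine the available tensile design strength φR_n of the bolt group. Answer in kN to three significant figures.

A_b = π·12²/4 = 113.1 mm²; f_rv = 130 × 1000 / (5 × 113.1) = 229.9 MPa.
F'_nt = 1.3 F_nt − (F_nt / φF_nv) f_rv = 1.3·620 − (620/(0.75·372))·229.9 = 295.1 MPa, capped at F_nt → F'_nt = 295.1 MPa.
R_n = F'_nt · A_b · n = 295.1 × 113.1 × 5 / 1000 = 166.9 kN.
Design strength φR_n = 0.75 × 166.9 = 125 kN.

125 kN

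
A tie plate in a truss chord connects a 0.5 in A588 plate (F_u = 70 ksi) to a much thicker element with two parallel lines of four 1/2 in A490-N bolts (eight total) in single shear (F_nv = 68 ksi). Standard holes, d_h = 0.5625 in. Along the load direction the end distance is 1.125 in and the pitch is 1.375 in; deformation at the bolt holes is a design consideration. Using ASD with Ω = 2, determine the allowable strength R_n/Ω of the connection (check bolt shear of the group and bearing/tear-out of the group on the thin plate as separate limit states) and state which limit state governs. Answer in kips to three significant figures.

53.4 kips (bolt shear governs)

Bolt shear: A_b = π·0.5²/4 = 0.1963 in²; R_n = 68 × 0.1963 × 8 × 1 = 106.8 kips → 106.8 / 2 = 53.4 kips.
Bearing (1.2 l_c t F_u ≤ 2.4 d t F_u): upper limit = 2.4·0.5·0.5·70 = 42 kips.
  Edge l_c = 1.125 − 0.5625/2 = 0.8438 → r_n = 35.44 kips; interior l_c = 1.375 − 0.5625 = 0.8125 → r_n = 34.12 kips.
  R_n,bearing = 2·35.44 + 6·34.12 = 275.6 kips → 275.6 / 2 = 138 kips.
Bolt shear governs: 53.4 kips.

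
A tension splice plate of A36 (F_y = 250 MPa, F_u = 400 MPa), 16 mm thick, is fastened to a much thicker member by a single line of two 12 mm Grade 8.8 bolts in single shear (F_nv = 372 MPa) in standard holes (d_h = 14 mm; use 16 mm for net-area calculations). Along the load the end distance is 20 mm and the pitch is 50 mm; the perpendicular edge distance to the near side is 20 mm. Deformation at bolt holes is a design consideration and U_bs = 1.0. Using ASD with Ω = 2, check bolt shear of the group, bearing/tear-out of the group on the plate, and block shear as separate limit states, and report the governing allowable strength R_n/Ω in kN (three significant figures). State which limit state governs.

42.1 kN (bolt shear governs)

Bolt shear: A_b = π·12²/4 = 113.1 mm²; R_n = 372 × 113.1 × 2 × 1 / 1000 = 84.14 kN → 84.14 / 2 = 42.1 kN.
Bearing: edge l_c = 13, r_n = 99.84 kN; interior l_c = 36, r_n = 184.3 kN; R_n = 99.84 + 1·184.3 = 284.2 kN → 142 kN.
Block shear: A_gv = 1120, A_nv = 736, A_nt = 192 mm²; R_n = min(0.6F_uA_nv, 0.6F_yA_gv) + U_bs·F_u·A_nt = 244.8 kN → 122 kN.
Bolt shear governs: 42.1 kN.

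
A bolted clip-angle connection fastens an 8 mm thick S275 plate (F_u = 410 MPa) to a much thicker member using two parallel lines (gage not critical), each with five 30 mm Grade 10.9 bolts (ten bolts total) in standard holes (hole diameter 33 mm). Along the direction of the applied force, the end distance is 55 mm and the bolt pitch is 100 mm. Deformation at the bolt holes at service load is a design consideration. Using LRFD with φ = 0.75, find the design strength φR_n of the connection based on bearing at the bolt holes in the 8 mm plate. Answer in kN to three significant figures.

1640 kN

Per bolt r_n = 1.2 l_c t F_u ≤ 2.4 d t F_u; upper limit = 2.4 × 30 × 8 × 410 / 1000 = 236.2 kN.
Edge bolt: l_c = 55 − 33/2 = 38.5 mm → 1.2 × 38.5 × 8 × 410 / 1000 = 151.5 → r_n = 151.5 kN.
Interior bolts: l_c = 100 − 33 = 67 mm → 1.2 × 67 × 8 × 410 / 1000 = 263.7 → r_n = 236.2 kN.
R_n = 2 × 151.5 + 8 × 236.2 = 2192 kN.
Design strength φR_n = 0.75 × 2192 = 1640 kN.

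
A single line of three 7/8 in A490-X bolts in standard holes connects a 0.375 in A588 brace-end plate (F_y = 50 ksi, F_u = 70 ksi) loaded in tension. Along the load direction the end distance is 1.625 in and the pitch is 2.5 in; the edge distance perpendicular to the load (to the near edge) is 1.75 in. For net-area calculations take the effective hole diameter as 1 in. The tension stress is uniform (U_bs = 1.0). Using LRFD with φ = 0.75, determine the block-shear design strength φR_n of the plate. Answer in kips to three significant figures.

Shear plane L_v = 1.625 + 2·2.5 = 6.625 in; A_gv = 6.625 × 0.375 = 2.484 in².
A_nv = (6.625 − 2.5·1) × 0.375 = 1.547 in².
A_nt = (1.75 − 0.5·1) × 0.375 = 0.4688 in².
0.6 F_u A_nv = 64.97 kips; 0.6 F_y A_gv = 74.53 kips → shear rupture governs the shear term.
R_n = 64.97 + 1.0 × 70 × 0.4688 = 97.78 kips.
Design strength φR_n = 0.75 × 97.78 = 73.3 kips.

73.3 kips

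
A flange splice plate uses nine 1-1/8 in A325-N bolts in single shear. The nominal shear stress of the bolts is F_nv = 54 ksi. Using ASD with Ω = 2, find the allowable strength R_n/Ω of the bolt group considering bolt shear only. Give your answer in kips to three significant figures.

242 kips

A_b = π × 1.125² / 4 = 0.994 in².
R_n = F_nv · A_b · n · n_s = 54 × 0.994 × 9 × 1 = 483.1 kips.
Allowable strength R_n/Ω = 483.1 / 2 = 242 kips.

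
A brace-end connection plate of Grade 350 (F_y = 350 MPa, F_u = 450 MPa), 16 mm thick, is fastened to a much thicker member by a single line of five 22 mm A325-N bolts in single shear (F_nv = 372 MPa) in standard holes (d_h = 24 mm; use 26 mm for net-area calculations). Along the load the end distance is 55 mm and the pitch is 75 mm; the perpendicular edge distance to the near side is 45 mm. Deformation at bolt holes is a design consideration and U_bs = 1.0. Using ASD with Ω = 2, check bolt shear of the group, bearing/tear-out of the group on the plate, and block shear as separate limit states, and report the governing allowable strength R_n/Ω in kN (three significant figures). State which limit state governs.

354 kN (bolt shear governs)

Bolt shear: A_b = π·22²/4 = 380.1 mm²; R_n = 372 × 380.1 × 5 × 1 / 1000 = 707 kN → 707 / 2 = 354 kN.
Bearing: edge l_c = 43, r_n = 371.5 kN; interior l_c = 51, r_n = 380.2 kN; R_n = 371.5 + 4·380.2 = 1892 kN → 946 kN.
Block shear: A_gv = 5680, A_nv = 3808, A_nt = 512 mm²; R_n = min(0.6F_uA_nv, 0.6F_yA_gv) + U_bs·F_u·A_nt = 1259 kN → 629 kN.
Bolt shear governs: 354 kN.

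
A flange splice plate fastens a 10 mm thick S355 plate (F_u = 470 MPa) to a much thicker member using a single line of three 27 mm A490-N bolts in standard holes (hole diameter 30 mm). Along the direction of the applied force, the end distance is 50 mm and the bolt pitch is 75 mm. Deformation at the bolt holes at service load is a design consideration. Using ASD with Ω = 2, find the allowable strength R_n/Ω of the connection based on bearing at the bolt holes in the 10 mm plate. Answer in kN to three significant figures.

352 kN

Per bolt r_n = 1.2 l_c t F_u ≤ 2.4 d t F_u; upper limit = 2.4 × 27 × 10 × 470 / 1000 = 304.6 kN.
Edge bolt: l_c = 50 − 30/2 = 35 mm → 1.2 × 35 × 10 × 470 / 1000 = 197.4 → r_n = 197.4 kN.
Interior bolts: l_c = 75 − 30 = 45 mm → 1.2 × 45 × 10 × 470 / 1000 = 253.8 → r_n = 253.8 kN.
R_n = 1 × 197.4 + 2 × 253.8 = 705 kN.
Allowable strength R_n/Ω = 705 / 2 = 352 kN.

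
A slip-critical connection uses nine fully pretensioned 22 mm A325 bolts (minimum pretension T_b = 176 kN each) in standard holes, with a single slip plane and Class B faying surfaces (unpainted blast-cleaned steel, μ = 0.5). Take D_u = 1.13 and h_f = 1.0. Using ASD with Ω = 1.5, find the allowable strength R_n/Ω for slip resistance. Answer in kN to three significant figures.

R_n = μ · D_u · h_f · T_b · n_s · n_b = 0.5 × 1.13 × 1.0 × 176 × 1 × 9 = 895 kN.
Allowable strength R_n/Ω = 895 / 1.5 = 597 kN.

597 kN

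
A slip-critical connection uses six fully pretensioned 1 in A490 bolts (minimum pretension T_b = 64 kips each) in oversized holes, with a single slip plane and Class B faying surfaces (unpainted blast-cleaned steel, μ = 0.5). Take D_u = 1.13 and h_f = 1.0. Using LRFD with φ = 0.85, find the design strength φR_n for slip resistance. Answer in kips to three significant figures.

R_n = μ · D_u · h_f · T_b · n_s · n_b = 0.5 × 1.13 × 1.0 × 64 × 1 × 6 = 217 kips.
Design strength φR_n = 0.85 × 217 = 184 kips.

184 kips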